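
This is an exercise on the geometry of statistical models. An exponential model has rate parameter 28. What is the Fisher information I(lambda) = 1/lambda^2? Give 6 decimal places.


Fisher information for exponential: I(lambda) = 1/lambda^2.
lambda = 28, lambda^2 = 784.
I = 1/784 = 0.001276

0.001276


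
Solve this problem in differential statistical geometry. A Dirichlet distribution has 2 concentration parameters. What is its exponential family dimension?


Exponential family dimension calculation:
Dirichlet with 2 components has 2 natural parameters.

2


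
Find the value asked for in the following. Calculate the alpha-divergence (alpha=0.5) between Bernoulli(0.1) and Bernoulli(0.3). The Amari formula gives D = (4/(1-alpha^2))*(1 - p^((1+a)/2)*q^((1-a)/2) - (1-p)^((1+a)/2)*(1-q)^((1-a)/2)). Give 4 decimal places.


Amari alpha-divergence:
D = (4/(1-alpha^2))*(1 - p^((1+a)/2)*q^((1-a)/2) - (1-p)^((1+a)/2)*(1-q)^((1-a)/2)).
alpha = 0.5, p = 0.1, q = 0.3.
e1 = (1+alpha)/2 = 0.75, e2 = (1-alpha)/2 = 0.25.
t1 = p^e1 * q^e2 = 0.1^0.75 * 0.3^0.25 = 0.131607.
t2 = (1-p)^e1 * (1-q)^e2 = 0.9^0.75 * 0.7^0.25 = 0.845194.
4/(1-alpha^2) = 5.333333.
D = 5.333333*(1 - 0.131607 - 0.845194) = 0.1237

0.1237


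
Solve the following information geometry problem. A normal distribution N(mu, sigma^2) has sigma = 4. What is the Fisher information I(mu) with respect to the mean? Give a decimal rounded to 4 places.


The Fisher information for the mean of a normal distribution is I(mu) = 1/sigma^2.
sigma = 4, so sigma^2 = 16.
I(mu) = 1/16 = 0.0625

0.0625


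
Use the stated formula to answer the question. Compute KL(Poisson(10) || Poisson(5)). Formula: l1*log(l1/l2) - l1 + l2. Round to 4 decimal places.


KL divergence for Poisson:
KL = l1*log(l1/l2) - l1 + l2.
l1 = 10, l2 = 5.
log(10/5) = 0.693147.
l1*log(l1/l2) = 10 * 0.693147 = 6.931472.
KL = 6.931472 - 10 + 5 = 1.9315

1.9315


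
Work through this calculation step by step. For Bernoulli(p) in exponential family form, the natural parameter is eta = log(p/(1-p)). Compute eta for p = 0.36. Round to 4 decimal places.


Natural parameter for Bernoulli: eta = log(p/(1-p)).
p = 0.36, 1-p = 0.64.
p/(1-p) = 0.5625.
eta = log(0.5625) = -0.5754

-0.5754


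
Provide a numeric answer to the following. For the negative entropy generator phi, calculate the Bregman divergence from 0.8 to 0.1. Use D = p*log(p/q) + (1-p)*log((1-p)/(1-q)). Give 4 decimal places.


Bregman divergence with negative entropy generator:
D = p*log(p/q) + (1-p)*log((1-p)/(1-q)).
p = 0.8, q = 0.1.
p*log(p/q) = 0.8*log(0.8/0.1) = 1.663553.
(1-p)*log((1-p)/(1-q)) = 0.2*log(0.2/0.9) = -0.300815.
D = 1.663553 + -0.300815 = 1.3627

1.3627


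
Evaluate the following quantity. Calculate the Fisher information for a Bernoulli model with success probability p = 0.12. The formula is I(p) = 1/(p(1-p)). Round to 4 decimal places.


For Bernoulli(p), Fisher information is I(p) = 1/(p*(1-p)).
p = 0.12, 1-p = 0.88.
p*(1-p) = 0.1056.
I(p) = 1/0.1056 = 9.4697

9.4697


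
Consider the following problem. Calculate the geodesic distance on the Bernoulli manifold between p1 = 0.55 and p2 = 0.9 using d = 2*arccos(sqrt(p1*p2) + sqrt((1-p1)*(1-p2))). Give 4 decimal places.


Geodesic distance on Bernoulli manifold:
d(p1,p2) = 2*arccos(sqrt(p1*p2) + sqrt((1-p1)*(1-p2))).
sqrt(p1*p2) = sqrt(0.55*0.9) = 0.703562.
sqrt((1-p1)*(1-p2)) = sqrt(0.45*0.1) = 0.212132.
arg = 0.703562 + 0.212132 = 0.915694.
d = 2*arccos(0.915694) = 0.8271

0.8271


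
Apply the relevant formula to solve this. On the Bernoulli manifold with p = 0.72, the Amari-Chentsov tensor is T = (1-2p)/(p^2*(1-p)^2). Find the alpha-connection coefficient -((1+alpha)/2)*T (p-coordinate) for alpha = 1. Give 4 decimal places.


Skewness (Amari-Chentsov) tensor: T = (1-2p)/(p^2*(1-p)^2).
p = 0.72, 1-2p = -0.44, p^2 = 0.5184, (1-p)^2 = 0.0784.
T = -0.44/(0.5184 * 0.0784) = -10.82609.
In the p-coordinate, Gamma^(alpha) = Gamma^(0) - (alpha/2)*T with Gamma^(0) = (1/2)*g'(p) = -T/2,
so Gamma^(alpha) = -((1+alpha)/2)*T.
alpha = 1, -(1+alpha)/2 = -1.0.
Gamma = -1.0 * -10.82609 = 10.8261

10.8261


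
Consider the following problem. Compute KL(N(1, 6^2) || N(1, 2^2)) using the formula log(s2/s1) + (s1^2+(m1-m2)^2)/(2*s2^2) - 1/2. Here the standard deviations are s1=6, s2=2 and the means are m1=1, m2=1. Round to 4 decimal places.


KL divergence between normal distributions:
KL = log(s2/s1) + (s1^2 + (m1-m2)^2)/(2*s2^2) - 1/2.
log(2/6) = -1.098612.
(6^2 + (1-1)^2)/(2*2^2) = (36 + 0)/8 = 4.5.
KL = -1.098612 + 4.5 - 0.5 = 2.9014

2.9014


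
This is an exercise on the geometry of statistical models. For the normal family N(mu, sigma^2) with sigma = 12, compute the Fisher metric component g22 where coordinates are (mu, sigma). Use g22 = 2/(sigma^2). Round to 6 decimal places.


For the 2-parameter normal family, the Fisher metric has:
  g11 = 1/sigma^2, g22 = 2/sigma^2.
sigma = 12, sigma^2 = 144.
g22 = 0.013889

0.013889


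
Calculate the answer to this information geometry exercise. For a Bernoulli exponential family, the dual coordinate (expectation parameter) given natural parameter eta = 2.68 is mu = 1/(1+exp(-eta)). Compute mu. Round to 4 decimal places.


Dual coordinate (expectation parameter) for Bernoulli:
mu = 1/(1+exp(-eta)).
eta = 2.68.
exp(-eta) = exp(-2.68) = 0.068563.
mu = 1/(1+0.068563) = 0.9358

0.9358


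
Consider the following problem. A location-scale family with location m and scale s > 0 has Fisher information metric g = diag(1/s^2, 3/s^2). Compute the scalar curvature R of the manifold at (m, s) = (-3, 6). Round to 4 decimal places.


The metric has the form g = (A dm^2 + B ds^2)/s^2 with A = 1, B = 3.
Substitute u = sqrt(A/B)*m: g = B*(du^2 + ds^2)/s^2, i.e. B times the
Poincare upper half-plane metric, which has constant Gaussian curvature -1.
Scaling a 2D metric by a constant c divides the Gaussian curvature by c,
so K = -1/B = -1/(3) = -0.3333 everywhere (the point (m, s) = (-3, 6) is irrelevant:
the curvature is constant).
Scalar curvature in dimension 2: R = 2K = -2/(3) = -0.6667.

-0.6667


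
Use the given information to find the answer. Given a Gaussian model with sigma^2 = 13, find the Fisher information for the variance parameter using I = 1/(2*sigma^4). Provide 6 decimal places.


Fisher information for variance: I(sigma^2) = 1/(2*sigma^4).
sigma^2 = 13, so sigma^4 = 169.
I = 1/(2*169) = 1/338 = 0.002959

0.002959


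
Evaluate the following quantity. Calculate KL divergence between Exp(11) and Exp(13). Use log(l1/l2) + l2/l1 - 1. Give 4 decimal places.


KL divergence for exponential family:
KL = log(l1/l2) + l2/l1 - 1.
log(11/13) = -0.167054.
13/11 = 1.181818.
KL = -0.167054 + 1.181818 - 1 = 0.0148

0.0148


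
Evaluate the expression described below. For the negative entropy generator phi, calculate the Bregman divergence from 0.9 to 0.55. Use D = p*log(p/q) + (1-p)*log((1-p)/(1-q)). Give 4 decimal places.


Bregman divergence with negative entropy generator:
D = p*log(p/q) + (1-p)*log((1-p)/(1-q)).
p = 0.9, q = 0.55.
p*log(p/q) = 0.9*log(0.9/0.55) = 0.443229.
(1-p)*log((1-p)/(1-q)) = 0.1*log(0.1/0.45) = -0.150408.
D = 0.443229 + -0.150408 = 0.2928

0.2928


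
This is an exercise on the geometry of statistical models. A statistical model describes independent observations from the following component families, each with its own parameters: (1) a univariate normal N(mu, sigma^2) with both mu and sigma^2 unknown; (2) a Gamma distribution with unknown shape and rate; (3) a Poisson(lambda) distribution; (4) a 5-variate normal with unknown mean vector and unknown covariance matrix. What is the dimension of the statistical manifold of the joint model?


The dimension of a statistical manifold equals the number of free
(independent) real parameters of the model. For a product of independent
blocks the parameter counts add.
- normal (mu, sigma^2): 2.
- Gamma (shape, rate): 2.
- Poisson (lambda): 1.
- 5-variate normal: 5 (mean) + 5*6/2 = 15 (symmetric covariance) = 20.
Total = 2 + 2 + 1 + 20 = 25.
Dimension = 25

25


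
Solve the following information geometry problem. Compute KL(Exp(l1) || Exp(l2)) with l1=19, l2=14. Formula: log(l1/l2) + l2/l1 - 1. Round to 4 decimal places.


KL divergence for exponential family:
KL = log(l1/l2) + l2/l1 - 1.
log(19/14) = 0.305382.
14/19 = 0.736842.
KL = 0.305382 + 0.736842 - 1 = 0.0422

0.0422


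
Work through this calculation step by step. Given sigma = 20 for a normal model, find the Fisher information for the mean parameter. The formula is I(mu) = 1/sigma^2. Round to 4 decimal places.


The Fisher information for the mean of a normal distribution is I(mu) = 1/sigma^2.
sigma = 20, so sigma^2 = 400.
I(mu) = 1/400 = 0.0025

0.0025


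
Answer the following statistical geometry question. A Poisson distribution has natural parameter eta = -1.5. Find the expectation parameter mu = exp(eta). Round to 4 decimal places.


Expectation parameter for Poisson exponential family:
mu = exp(eta).
eta = -1.5.
mu = exp(-1.5) = 0.2231

0.2231


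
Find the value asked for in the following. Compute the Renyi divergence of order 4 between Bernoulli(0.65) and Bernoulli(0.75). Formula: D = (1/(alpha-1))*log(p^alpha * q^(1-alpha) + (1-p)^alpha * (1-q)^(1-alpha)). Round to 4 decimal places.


Renyi divergence of order alpha between Bernoulli distributions:
D = (1/(alpha-1))*log(p^alpha * q^(1-alpha) + (1-p)^alpha * (1-q)^(1-alpha)).
alpha = 4, p = 0.65, q = 0.75.
p^alpha * q^(1-alpha) = 0.65^4 * 0.75^-3 = 0.423126.
(1-p)^alpha * (1-q)^(1-alpha) = 0.35^4 * 0.25^-3 = 0.9604.
sum = 0.423126 + 0.9604 = 1.383526.
D = (1/3)*log(1.383526) = 0.1082

0.1082


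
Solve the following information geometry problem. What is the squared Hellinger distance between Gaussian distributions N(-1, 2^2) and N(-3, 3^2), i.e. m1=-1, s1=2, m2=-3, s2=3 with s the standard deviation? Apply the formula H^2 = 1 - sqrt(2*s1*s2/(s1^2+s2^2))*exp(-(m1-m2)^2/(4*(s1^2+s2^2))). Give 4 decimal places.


Squared Hellinger distance for Gaussians:
H^2 = 1 - sqrt(2*s1*s2/(s1^2+s2^2)) * exp(-(m1-m2)^2/(4*(s1^2+s2^2))).
s1^2 = 4, s2^2 = 9, s1^2+s2^2 = 13.
sqrt(2*2*3/(13)) = 0.960769.
(m1-m2)^2 = (2)^2 = 4.
exp(-4/(4*13)) = exp(-0.076923) = 0.925961.
H^2 = 1 - 0.960769*0.925961 = 0.1104

0.1104


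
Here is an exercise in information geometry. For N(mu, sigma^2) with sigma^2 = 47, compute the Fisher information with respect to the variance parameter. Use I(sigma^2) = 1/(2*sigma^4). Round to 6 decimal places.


Fisher information for variance: I(sigma^2) = 1/(2*sigma^4).
sigma^2 = 47, so sigma^4 = 2209.
I = 1/(2*2209) = 1/4418 = 0.000226

0.000226


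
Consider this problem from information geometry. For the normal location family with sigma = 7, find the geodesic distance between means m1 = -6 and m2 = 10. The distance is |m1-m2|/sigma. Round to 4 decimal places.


On the fixed-variance normal subfamily, geodesic distance = |m1-m2|/sigma.
|-6 - 10| = 16.
sigma = 7.
d = 16/7 = 2.2857

2.2857


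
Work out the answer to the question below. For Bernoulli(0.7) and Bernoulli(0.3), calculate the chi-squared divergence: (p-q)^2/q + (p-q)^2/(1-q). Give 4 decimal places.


Chi-squared divergence between Bernoulli distributions:
chi^2 = (p-q)^2/q + (p-q)^2/(1-q).
p = 0.7, q = 0.3, p-q = 0.4.
(p-q)^2 = 0.16.
term1 = 0.16/0.3 = 0.533333.
term2 = 0.16/0.7 = 0.228571.
chi^2 = 0.533333 + 0.228571 = 0.7619

0.7619


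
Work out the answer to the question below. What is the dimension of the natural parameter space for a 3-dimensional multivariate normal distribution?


Exponential family dimension calculation:
For 3-dim MVN: mean has 3 params, covariance has 3*4/2 = 6 unique entries.
Total dim = 3 + 6 = 9.

9


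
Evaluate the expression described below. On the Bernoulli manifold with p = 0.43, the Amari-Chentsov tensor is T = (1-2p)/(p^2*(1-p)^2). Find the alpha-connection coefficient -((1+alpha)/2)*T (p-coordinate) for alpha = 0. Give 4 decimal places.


Skewness (Amari-Chentsov) tensor: T = (1-2p)/(p^2*(1-p)^2).
p = 0.43, 1-2p = 0.14, p^2 = 0.1849, (1-p)^2 = 0.3249.
T = 0.14/(0.1849 * 0.3249) = 2.330459.
In the p-coordinate, Gamma^(alpha) = Gamma^(0) - (alpha/2)*T with Gamma^(0) = (1/2)*g'(p) = -T/2,
so Gamma^(alpha) = -((1+alpha)/2)*T.
alpha = 0, -(1+alpha)/2 = -0.5.
Gamma = -0.5 * 2.330459 = -1.1652

-1.1652


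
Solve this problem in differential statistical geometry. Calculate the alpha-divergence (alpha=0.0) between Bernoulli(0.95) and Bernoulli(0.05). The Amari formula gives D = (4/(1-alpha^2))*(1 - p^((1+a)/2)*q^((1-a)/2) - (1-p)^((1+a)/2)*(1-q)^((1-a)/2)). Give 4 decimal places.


Amari alpha-divergence:
D = (4/(1-alpha^2))*(1 - p^((1+a)/2)*q^((1-a)/2) - (1-p)^((1+a)/2)*(1-q)^((1-a)/2)).
alpha = 0.0, p = 0.95, q = 0.05.
e1 = (1+alpha)/2 = 0.5, e2 = (1-alpha)/2 = 0.5.
t1 = p^e1 * q^e2 = 0.95^0.5 * 0.05^0.5 = 0.217945.
t2 = (1-p)^e1 * (1-q)^e2 = 0.05^0.5 * 0.95^0.5 = 0.217945.
4/(1-alpha^2) = 4.0.
D = 4.0*(1 - 0.217945 - 0.217945) = 2.2564

2.2564


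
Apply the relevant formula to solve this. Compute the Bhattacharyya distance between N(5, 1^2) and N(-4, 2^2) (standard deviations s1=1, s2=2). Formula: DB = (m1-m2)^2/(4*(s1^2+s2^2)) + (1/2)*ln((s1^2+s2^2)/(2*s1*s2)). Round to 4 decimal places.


Bhattacharyya distance between two Gaussians:
DB = (m1-m2)^2/(4*(s1^2+s2^2)) + (1/2)*ln((s1^2+s2^2)/(2*s1*s2)).
(m1-m2)^2 = (9)^2 = 81.
s1^2+s2^2 = 1 + 4 = 5.
term1 = 81/20 = 4.05.
term2 = 0.5*ln(5/4.0) = 0.111572.
DB = 4.05 + 0.111572 = 4.1616

4.1616


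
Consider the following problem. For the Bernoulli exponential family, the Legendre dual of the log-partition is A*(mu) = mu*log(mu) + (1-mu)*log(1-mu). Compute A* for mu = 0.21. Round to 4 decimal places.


Legendre transform for Bernoulli:
A*(mu) = mu*log(mu) + (1-mu)*log(1-mu).
mu = 0.21, 1-mu = 0.79.
mu*log(mu) = 0.21*log(0.21) = -0.327736.
(1-mu)*log(1-mu) = 0.79*log(0.79) = -0.186221.
A* = -0.327736 + -0.186221 = -0.5140

-0.5140


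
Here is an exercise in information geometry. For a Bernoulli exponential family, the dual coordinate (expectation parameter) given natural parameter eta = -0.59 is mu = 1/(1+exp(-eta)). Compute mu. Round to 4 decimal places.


Dual coordinate (expectation parameter) for Bernoulli:
mu = 1/(1+exp(-eta)).
eta = -0.59.
exp(-eta) = exp(0.59) = 1.803988.
mu = 1/(1+1.803988) = 0.3566

0.3566


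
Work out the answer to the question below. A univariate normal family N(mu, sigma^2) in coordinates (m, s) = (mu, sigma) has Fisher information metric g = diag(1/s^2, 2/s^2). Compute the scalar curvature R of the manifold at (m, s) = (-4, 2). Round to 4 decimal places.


The metric has the form g = (A dm^2 + B ds^2)/s^2 with A = 1, B = 2.
Substitute u = sqrt(A/B)*m: g = B*(du^2 + ds^2)/s^2, i.e. B times the
Poincare upper half-plane metric, which has constant Gaussian curvature -1.
Scaling a 2D metric by a constant c divides the Gaussian curvature by c,
so K = -1/B = -1/(2) = -0.5000 everywhere (the point (m, s) = (-4, 2) is irrelevant:
the curvature is constant).
Scalar curvature in dimension 2: R = 2K = -2/(2) = -1.0000.

-1.0000


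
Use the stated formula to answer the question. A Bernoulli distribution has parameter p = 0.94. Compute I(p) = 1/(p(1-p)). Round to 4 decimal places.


For Bernoulli(p), Fisher information is I(p) = 1/(p*(1-p)).
p = 0.94, 1-p = 0.06.
p*(1-p) = 0.0564.
I(p) = 1/0.0564 = 17.7305

17.7305


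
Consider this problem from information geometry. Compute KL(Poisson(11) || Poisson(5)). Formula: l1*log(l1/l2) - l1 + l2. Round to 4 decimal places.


KL divergence for Poisson:
KL = l1*log(l1/l2) - l1 + l2.
l1 = 11, l2 = 5.
log(11/5) = 0.788457.
l1*log(l1/l2) = 11 * 0.788457 = 8.673031.
KL = 8.673031 - 11 + 5 = 2.6730

2.6730


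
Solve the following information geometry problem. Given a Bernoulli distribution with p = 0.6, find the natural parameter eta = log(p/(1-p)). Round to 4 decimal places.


Natural parameter for Bernoulli: eta = log(p/(1-p)).
p = 0.6, 1-p = 0.4.
p/(1-p) = 1.5.
eta = log(1.5) = 0.4055

0.4055


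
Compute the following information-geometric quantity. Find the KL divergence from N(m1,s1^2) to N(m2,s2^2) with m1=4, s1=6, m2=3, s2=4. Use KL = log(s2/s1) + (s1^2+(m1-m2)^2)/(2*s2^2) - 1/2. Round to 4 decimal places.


KL divergence between normal distributions:
KL = log(s2/s1) + (s1^2 + (m1-m2)^2)/(2*s2^2) - 1/2.
log(4/6) = -0.405465.
(6^2 + (4-3)^2)/(2*4^2) = (36 + 1)/32 = 1.15625.
KL = -0.405465 + 1.15625 - 0.5 = 0.2508

0.2508


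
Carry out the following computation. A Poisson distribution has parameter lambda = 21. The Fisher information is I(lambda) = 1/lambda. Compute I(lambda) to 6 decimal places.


Fisher information for Poisson: I(lambda) = 1/lambda.
lambda = 21.
I(lambda) = 1/21 = 0.047619

0.047619


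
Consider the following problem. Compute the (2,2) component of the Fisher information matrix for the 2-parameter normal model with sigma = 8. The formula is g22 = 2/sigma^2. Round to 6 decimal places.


For the 2-parameter normal family, the Fisher metric has:
  g11 = 1/sigma^2, g22 = 2/sigma^2.
sigma = 8, sigma^2 = 64.
g22 = 0.031250

0.031250


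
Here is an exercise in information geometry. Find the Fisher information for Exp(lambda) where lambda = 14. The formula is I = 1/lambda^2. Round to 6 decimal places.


Fisher information for exponential: I(lambda) = 1/lambda^2.
lambda = 14, lambda^2 = 196.
I = 1/196 = 0.005102

0.005102


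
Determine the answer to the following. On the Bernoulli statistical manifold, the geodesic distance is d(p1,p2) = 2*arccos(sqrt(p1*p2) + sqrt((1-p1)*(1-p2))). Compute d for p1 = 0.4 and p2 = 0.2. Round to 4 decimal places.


Geodesic distance on Bernoulli manifold:
d(p1,p2) = 2*arccos(sqrt(p1*p2) + sqrt((1-p1)*(1-p2))).
sqrt(p1*p2) = sqrt(0.4*0.2) = 0.282843.
sqrt((1-p1)*(1-p2)) = sqrt(0.6*0.8) = 0.69282.
arg = 0.282843 + 0.69282 = 0.975663.
d = 2*arccos(0.975663) = 0.4421

0.4421


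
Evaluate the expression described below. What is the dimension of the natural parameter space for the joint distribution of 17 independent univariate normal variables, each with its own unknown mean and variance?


Exponential family dimension calculation:
Each univariate normal has two natural parameters (mu/sigma^2 and -1/(2 sigma^2)).
With 17 independent components, dim = 2 * 17 = 34.

34


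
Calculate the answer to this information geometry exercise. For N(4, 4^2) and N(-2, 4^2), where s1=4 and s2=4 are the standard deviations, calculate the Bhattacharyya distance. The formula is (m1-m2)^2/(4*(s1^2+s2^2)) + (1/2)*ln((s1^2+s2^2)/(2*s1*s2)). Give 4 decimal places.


Bhattacharyya distance between two Gaussians:
DB = (m1-m2)^2/(4*(s1^2+s2^2)) + (1/2)*ln((s1^2+s2^2)/(2*s1*s2)).
(m1-m2)^2 = (6)^2 = 36.
s1^2+s2^2 = 16 + 16 = 32.
term1 = 36/128 = 0.28125.
term2 = 0.5*ln(32/32.0) = 0.0.
DB = 0.28125 + 0.0 = 0.2813

0.2813


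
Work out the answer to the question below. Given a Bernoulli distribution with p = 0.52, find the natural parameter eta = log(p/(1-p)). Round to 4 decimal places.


Natural parameter for Bernoulli: eta = log(p/(1-p)).
p = 0.52, 1-p = 0.48.
p/(1-p) = 1.083333.
eta = log(1.083333) = 0.0800

0.0800


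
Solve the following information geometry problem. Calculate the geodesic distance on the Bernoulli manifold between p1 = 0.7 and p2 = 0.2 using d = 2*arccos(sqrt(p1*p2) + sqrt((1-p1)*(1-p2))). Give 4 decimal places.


Geodesic distance on Bernoulli manifold:
d(p1,p2) = 2*arccos(sqrt(p1*p2) + sqrt((1-p1)*(1-p2))).
sqrt(p1*p2) = sqrt(0.7*0.2) = 0.374166.
sqrt((1-p1)*(1-p2)) = sqrt(0.3*0.8) = 0.489898.
arg = 0.374166 + 0.489898 = 0.864064.
d = 2*arccos(0.864064) = 1.0550

1.0550


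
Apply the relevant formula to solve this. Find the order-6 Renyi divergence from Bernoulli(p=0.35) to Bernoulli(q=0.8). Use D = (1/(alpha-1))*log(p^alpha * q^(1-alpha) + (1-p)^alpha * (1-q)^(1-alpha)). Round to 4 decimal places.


Renyi divergence of order alpha between Bernoulli distributions:
D = (1/(alpha-1))*log(p^alpha * q^(1-alpha) + (1-p)^alpha * (1-q)^(1-alpha)).
alpha = 6, p = 0.35, q = 0.8.
p^alpha * q^(1-alpha) = 0.35^6 * 0.8^-5 = 0.00561.
(1-p)^alpha * (1-q)^(1-alpha) = 0.65^6 * 0.2^-5 = 235.684033.
sum = 0.00561 + 235.684033 = 235.689643.
D = (1/5)*log(235.689643) = 1.0925

1.0925


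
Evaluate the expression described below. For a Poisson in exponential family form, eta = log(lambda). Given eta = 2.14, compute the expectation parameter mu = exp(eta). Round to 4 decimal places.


Expectation parameter for Poisson exponential family:
mu = exp(eta).
eta = 2.14.
mu = exp(2.14) = 8.4994

8.4994


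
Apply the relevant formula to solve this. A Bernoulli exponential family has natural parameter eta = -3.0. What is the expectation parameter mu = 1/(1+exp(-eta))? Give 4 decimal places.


Dual coordinate (expectation parameter) for Bernoulli:
mu = 1/(1+exp(-eta)).
eta = -3.0.
exp(-eta) = exp(3.0) = 20.085537.
mu = 1/(1+20.085537) = 0.0474

0.0474


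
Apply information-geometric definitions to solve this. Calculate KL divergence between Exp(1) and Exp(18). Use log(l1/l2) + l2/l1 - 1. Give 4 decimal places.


KL divergence for exponential family:
KL = log(l1/l2) + l2/l1 - 1.
log(1/18) = -2.890372.
18/1 = 18.0.
KL = -2.890372 + 18.0 - 1 = 14.1096

14.1096


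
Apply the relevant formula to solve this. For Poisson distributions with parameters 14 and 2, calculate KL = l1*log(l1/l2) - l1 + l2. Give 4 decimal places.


KL divergence for Poisson:
KL = l1*log(l1/l2) - l1 + l2.
l1 = 14, l2 = 2.
log(14/2) = 1.94591.
l1*log(l1/l2) = 14 * 1.94591 = 27.242742.
KL = 27.242742 - 14 + 2 = 15.2427

15.2427


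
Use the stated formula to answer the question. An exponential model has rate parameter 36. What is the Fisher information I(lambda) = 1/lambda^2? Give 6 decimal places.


Fisher information for exponential: I(lambda) = 1/lambda^2.
lambda = 36, lambda^2 = 1296.
I = 1/1296 = 0.000772

0.000772


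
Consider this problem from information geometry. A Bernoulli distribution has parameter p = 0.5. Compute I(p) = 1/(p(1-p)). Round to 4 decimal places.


For Bernoulli(p), Fisher information is I(p) = 1/(p*(1-p)).
p = 0.5, 1-p = 0.5.
p*(1-p) = 0.25.
I(p) = 1/0.25 = 4.0000

4.0000


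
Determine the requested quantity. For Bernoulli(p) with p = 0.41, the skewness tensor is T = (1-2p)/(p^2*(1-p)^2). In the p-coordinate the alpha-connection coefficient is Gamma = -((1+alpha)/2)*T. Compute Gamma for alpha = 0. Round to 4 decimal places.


Skewness (Amari-Chentsov) tensor: T = (1-2p)/(p^2*(1-p)^2).
p = 0.41, 1-2p = 0.18, p^2 = 0.1681, (1-p)^2 = 0.3481.
T = 0.18/(0.1681 * 0.3481) = 3.076102.
In the p-coordinate, Gamma^(alpha) = Gamma^(0) - (alpha/2)*T with Gamma^(0) = (1/2)*g'(p) = -T/2,
so Gamma^(alpha) = -((1+alpha)/2)*T.
alpha = 0, -(1+alpha)/2 = -0.5.
Gamma = -0.5 * 3.076102 = -1.5381

-1.5381


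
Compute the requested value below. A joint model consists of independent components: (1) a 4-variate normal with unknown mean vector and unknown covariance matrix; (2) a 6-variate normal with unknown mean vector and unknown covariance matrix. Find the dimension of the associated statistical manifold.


The dimension of a statistical manifold equals the number of free
(independent) real parameters of the model. For a product of independent
blocks the parameter counts add.
- 4-variate normal: 4 (mean) + 4*5/2 = 10 (symmetric covariance) = 14.
- 6-variate normal: 6 (mean) + 6*7/2 = 21 (symmetric covariance) = 27.
Total = 14 + 27 = 41.
Dimension = 41

41


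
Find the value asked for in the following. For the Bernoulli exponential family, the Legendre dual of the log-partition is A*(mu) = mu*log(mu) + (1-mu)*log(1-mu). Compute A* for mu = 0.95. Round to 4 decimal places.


Legendre transform for Bernoulli:
A*(mu) = mu*log(mu) + (1-mu)*log(1-mu).
mu = 0.95, 1-mu = 0.05.
mu*log(mu) = 0.95*log(0.95) = -0.048729.
(1-mu)*log(1-mu) = 0.05*log(0.05) = -0.149787.
A* = -0.048729 + -0.149787 = -0.1985

-0.1985


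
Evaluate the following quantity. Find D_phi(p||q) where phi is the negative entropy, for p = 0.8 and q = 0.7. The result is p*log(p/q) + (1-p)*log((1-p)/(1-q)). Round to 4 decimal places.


Bregman divergence with negative entropy generator:
D = p*log(p/q) + (1-p)*log((1-p)/(1-q)).
p = 0.8, q = 0.7.
p*log(p/q) = 0.8*log(0.8/0.7) = 0.106825.
(1-p)*log((1-p)/(1-q)) = 0.2*log(0.2/0.3) = -0.081093.
D = 0.106825 + -0.081093 = 0.0257

0.0257


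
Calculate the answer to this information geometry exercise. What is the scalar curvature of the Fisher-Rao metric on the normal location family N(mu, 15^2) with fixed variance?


This family has a single free parameter, so its statistical manifold
is 1-dimensional. The Riemann curvature tensor of any 1-dimensional
Riemannian manifold vanishes identically, so R = 0.

0


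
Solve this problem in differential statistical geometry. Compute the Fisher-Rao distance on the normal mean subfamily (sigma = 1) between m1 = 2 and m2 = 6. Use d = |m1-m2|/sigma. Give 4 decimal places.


On the fixed-variance normal subfamily, geodesic distance = |m1-m2|/sigma.
|2 - 6| = 4.
sigma = 1.
d = 4/1 = 4.0000

4.0000


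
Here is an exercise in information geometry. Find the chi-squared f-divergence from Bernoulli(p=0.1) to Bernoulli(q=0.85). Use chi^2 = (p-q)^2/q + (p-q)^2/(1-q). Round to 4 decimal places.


Chi-squared divergence between Bernoulli distributions:
chi^2 = (p-q)^2/q + (p-q)^2/(1-q).
p = 0.1, q = 0.85, p-q = -0.75.
(p-q)^2 = 0.5625.
term1 = 0.5625/0.85 = 0.661765.
term2 = 0.5625/0.15 = 3.75.
chi^2 = 0.661765 + 3.75 = 4.4118

4.4118


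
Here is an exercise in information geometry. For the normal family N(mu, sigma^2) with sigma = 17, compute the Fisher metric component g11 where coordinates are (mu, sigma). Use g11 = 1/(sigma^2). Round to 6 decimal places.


For the 2-parameter normal family, the Fisher metric has:
  g11 = 1/sigma^2, g22 = 2/sigma^2.
sigma = 17, sigma^2 = 289.
g11 = 0.003460

0.003460


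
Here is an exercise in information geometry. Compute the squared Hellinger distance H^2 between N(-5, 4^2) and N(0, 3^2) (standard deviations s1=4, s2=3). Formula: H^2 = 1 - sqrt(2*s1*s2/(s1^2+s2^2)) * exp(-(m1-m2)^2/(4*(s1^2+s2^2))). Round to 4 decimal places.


Squared Hellinger distance for Gaussians:
H^2 = 1 - sqrt(2*s1*s2/(s1^2+s2^2)) * exp(-(m1-m2)^2/(4*(s1^2+s2^2))).
s1^2 = 16, s2^2 = 9, s1^2+s2^2 = 25.
sqrt(2*4*3/(25)) = 0.979796.
(m1-m2)^2 = (-5)^2 = 25.
exp(-25/(4*25)) = exp(-0.25) = 0.778801.
H^2 = 1 - 0.979796*0.778801 = 0.2369

0.2369


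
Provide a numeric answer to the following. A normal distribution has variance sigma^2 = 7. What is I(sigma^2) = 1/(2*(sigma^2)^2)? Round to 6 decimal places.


Fisher information for variance: I(sigma^2) = 1/(2*sigma^4).
sigma^2 = 7, so sigma^4 = 49.
I = 1/(2*49) = 1/98 = 0.010204

0.010204


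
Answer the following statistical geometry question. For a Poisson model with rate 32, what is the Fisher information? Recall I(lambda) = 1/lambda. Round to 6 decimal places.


Fisher information for Poisson: I(lambda) = 1/lambda.
lambda = 32.
I(lambda) = 1/32 = 0.031250

0.031250


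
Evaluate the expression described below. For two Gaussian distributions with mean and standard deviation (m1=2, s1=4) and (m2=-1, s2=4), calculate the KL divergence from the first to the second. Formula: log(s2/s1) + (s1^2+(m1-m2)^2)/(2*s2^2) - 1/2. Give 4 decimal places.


KL divergence between normal distributions:
KL = log(s2/s1) + (s1^2 + (m1-m2)^2)/(2*s2^2) - 1/2.
log(4/4) = 0.0.
(4^2 + (2--1)^2)/(2*4^2) = (16 + 9)/32 = 0.78125.
KL = 0.0 + 0.78125 - 0.5 = 0.2813

0.2813


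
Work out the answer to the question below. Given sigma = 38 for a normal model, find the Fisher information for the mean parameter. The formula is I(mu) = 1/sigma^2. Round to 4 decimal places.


The Fisher information for the mean of a normal distribution is I(mu) = 1/sigma^2.
sigma = 38, so sigma^2 = 1444.
I(mu) = 1/1444 = 0.0007

0.0007


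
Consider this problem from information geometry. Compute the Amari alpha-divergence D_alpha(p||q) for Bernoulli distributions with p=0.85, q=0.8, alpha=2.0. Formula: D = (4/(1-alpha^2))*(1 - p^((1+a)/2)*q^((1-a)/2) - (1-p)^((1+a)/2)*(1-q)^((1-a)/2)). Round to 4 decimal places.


Amari alpha-divergence:
D = (4/(1-alpha^2))*(1 - p^((1+a)/2)*q^((1-a)/2) - (1-p)^((1+a)/2)*(1-q)^((1-a)/2)).
alpha = 2.0, p = 0.85, q = 0.8.
e1 = (1+alpha)/2 = 1.5, e2 = (1-alpha)/2 = -0.5.
t1 = p^e1 * q^e2 = 0.85^1.5 * 0.8^-0.5 = 0.87616.
t2 = (1-p)^e1 * (1-q)^e2 = 0.15^1.5 * 0.2^-0.5 = 0.129904.
4/(1-alpha^2) = -1.333333.
D = -1.333333*(1 - 0.87616 - 0.129904) = 0.0081

0.0081


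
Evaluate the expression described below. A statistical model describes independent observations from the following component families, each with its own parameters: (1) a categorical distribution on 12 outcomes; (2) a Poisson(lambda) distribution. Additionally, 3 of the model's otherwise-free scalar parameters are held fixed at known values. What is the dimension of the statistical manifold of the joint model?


The dimension of a statistical manifold equals the number of free
(independent) real parameters of the model. For a product of independent
blocks the parameter counts add.
- categorical on 12 outcomes (probabilities sum to 1): 12-1 = 11.
- Poisson (lambda): 1.
Total = 11 + 1 = 12.
3 parameter(s) fixed at known values: 12 - 3 = 9.
Dimension = 9

9


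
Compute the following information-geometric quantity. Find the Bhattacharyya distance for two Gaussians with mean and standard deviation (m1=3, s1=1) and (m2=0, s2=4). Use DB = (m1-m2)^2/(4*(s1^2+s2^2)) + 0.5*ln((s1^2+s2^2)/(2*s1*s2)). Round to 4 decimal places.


Bhattacharyya distance between two Gaussians:
DB = (m1-m2)^2/(4*(s1^2+s2^2)) + (1/2)*ln((s1^2+s2^2)/(2*s1*s2)).
(m1-m2)^2 = (3)^2 = 9.
s1^2+s2^2 = 1 + 16 = 17.
term1 = 9/68 = 0.132353.
term2 = 0.5*ln(17/8.0) = 0.376886.
DB = 0.132353 + 0.376886 = 0.5092

0.5092


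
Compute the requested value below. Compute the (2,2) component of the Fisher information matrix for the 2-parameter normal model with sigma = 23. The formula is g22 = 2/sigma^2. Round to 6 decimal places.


For the 2-parameter normal family, the Fisher metric has:
  g11 = 1/sigma^2, g22 = 2/sigma^2.
sigma = 23, sigma^2 = 529.
g22 = 0.003781

0.003781


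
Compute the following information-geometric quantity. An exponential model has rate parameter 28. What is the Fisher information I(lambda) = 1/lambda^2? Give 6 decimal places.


Fisher information for exponential: I(lambda) = 1/lambda^2.
lambda = 28, lambda^2 = 784.
I = 1/784 = 0.001276

0.001276


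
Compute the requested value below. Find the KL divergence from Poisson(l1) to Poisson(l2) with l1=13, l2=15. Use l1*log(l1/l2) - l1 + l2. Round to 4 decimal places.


KL divergence for Poisson:
KL = l1*log(l1/l2) - l1 + l2.
l1 = 13, l2 = 15.
log(13/15) = -0.143101.
l1*log(l1/l2) = 13 * -0.143101 = -1.860311.
KL = -1.860311 - 13 + 15 = 0.1397

0.1397


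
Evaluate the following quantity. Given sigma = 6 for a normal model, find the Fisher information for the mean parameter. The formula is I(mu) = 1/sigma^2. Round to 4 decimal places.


The Fisher information for the mean of a normal distribution is I(mu) = 1/sigma^2.
sigma = 6, so sigma^2 = 36.
I(mu) = 1/36 = 0.0278

0.0278


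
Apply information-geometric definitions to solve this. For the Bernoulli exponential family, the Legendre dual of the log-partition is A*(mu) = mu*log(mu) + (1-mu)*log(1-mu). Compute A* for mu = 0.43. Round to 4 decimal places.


Legendre transform for Bernoulli:
A*(mu) = mu*log(mu) + (1-mu)*log(1-mu).
mu = 0.43, 1-mu = 0.57.
mu*log(mu) = 0.43*log(0.43) = -0.362907.
(1-mu)*log(1-mu) = 0.57*log(0.57) = -0.320408.
A* = -0.362907 + -0.320408 = -0.6833

-0.6833


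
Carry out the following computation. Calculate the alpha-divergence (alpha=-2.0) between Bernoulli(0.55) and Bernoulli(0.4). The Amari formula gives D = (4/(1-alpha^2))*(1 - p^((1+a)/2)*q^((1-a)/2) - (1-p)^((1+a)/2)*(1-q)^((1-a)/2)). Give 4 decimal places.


Amari alpha-divergence:
D = (4/(1-alpha^2))*(1 - p^((1+a)/2)*q^((1-a)/2) - (1-p)^((1+a)/2)*(1-q)^((1-a)/2)).
alpha = -2.0, p = 0.55, q = 0.4.
e1 = (1+alpha)/2 = -0.5, e2 = (1-alpha)/2 = 1.5.
t1 = p^e1 * q^e2 = 0.55^-0.5 * 0.4^1.5 = 0.341121.
t2 = (1-p)^e1 * (1-q)^e2 = 0.45^-0.5 * 0.6^1.5 = 0.69282.
4/(1-alpha^2) = -1.333333.
D = -1.333333*(1 - 0.341121 - 0.69282) = 0.0453

0.0453


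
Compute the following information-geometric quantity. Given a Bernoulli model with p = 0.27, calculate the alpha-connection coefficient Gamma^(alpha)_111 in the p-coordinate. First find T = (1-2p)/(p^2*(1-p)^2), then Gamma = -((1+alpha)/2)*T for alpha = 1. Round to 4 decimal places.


Skewness (Amari-Chentsov) tensor: T = (1-2p)/(p^2*(1-p)^2).
p = 0.27, 1-2p = 0.46, p^2 = 0.0729, (1-p)^2 = 0.5329.
T = 0.46/(0.0729 * 0.5329) = 11.840896.
In the p-coordinate, Gamma^(alpha) = Gamma^(0) - (alpha/2)*T with Gamma^(0) = (1/2)*g'(p) = -T/2,
so Gamma^(alpha) = -((1+alpha)/2)*T.
alpha = 1, -(1+alpha)/2 = -1.0.
Gamma = -1.0 * 11.840896 = -11.8409

-11.8409


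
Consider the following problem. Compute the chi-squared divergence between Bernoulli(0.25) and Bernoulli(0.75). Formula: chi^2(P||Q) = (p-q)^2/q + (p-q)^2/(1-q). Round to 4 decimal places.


Chi-squared divergence between Bernoulli distributions:
chi^2 = (p-q)^2/q + (p-q)^2/(1-q).
p = 0.25, q = 0.75, p-q = -0.5.
(p-q)^2 = 0.25.
term1 = 0.25/0.75 = 0.333333.
term2 = 0.25/0.25 = 1.0.
chi^2 = 0.333333 + 1.0 = 1.3333

1.3333


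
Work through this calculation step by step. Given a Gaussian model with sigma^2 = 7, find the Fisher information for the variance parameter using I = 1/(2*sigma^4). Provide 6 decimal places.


Fisher information for variance: I(sigma^2) = 1/(2*sigma^4).
sigma^2 = 7, so sigma^4 = 49.
I = 1/(2*49) = 1/98 = 0.010204

0.010204


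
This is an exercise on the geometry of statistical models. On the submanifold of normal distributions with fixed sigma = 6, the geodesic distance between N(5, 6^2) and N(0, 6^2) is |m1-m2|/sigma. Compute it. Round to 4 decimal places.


On the fixed-variance normal subfamily, geodesic distance = |m1-m2|/sigma.
|5 - 0| = 5.
sigma = 6.
d = 5/6 = 0.8333

0.8333


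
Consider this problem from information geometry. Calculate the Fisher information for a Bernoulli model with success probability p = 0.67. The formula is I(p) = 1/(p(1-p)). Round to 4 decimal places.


For Bernoulli(p), Fisher information is I(p) = 1/(p*(1-p)).
p = 0.67, 1-p = 0.33.
p*(1-p) = 0.2211.
I(p) = 1/0.2211 = 4.5228

4.5228


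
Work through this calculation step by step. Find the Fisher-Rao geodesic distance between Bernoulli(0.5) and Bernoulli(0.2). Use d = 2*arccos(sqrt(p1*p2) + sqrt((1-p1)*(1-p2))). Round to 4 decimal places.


Geodesic distance on Bernoulli manifold:
d(p1,p2) = 2*arccos(sqrt(p1*p2) + sqrt((1-p1)*(1-p2))).
sqrt(p1*p2) = sqrt(0.5*0.2) = 0.316228.
sqrt((1-p1)*(1-p2)) = sqrt(0.5*0.8) = 0.632456.
arg = 0.316228 + 0.632456 = 0.948683.
d = 2*arccos(0.948683) = 0.6435

0.6435


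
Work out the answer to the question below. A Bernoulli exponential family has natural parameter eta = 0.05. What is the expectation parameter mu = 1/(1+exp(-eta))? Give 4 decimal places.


Dual coordinate (expectation parameter) for Bernoulli:
mu = 1/(1+exp(-eta)).
eta = 0.05.
exp(-eta) = exp(-0.05) = 0.951229.
mu = 1/(1+0.951229) = 0.5125

0.5125


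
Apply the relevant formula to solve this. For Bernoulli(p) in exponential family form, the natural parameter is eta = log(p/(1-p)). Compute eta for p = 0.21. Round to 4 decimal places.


Natural parameter for Bernoulli: eta = log(p/(1-p)).
p = 0.21, 1-p = 0.79.
p/(1-p) = 0.265823.
eta = log(0.265823) = -1.3249

-1.3249


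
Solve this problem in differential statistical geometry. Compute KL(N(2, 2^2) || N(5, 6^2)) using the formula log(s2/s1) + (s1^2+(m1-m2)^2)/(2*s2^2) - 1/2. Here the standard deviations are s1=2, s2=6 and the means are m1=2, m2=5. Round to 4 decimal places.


KL divergence between normal distributions:
KL = log(s2/s1) + (s1^2 + (m1-m2)^2)/(2*s2^2) - 1/2.
log(6/2) = 1.098612.
(2^2 + (2-5)^2)/(2*6^2) = (4 + 9)/72 = 0.180556.
KL = 1.098612 + 0.180556 - 0.5 = 0.7792

0.7792


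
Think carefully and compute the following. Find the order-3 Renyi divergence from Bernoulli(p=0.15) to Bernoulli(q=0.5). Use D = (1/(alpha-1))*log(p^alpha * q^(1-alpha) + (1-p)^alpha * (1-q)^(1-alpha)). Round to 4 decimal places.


Renyi divergence of order alpha between Bernoulli distributions:
D = (1/(alpha-1))*log(p^alpha * q^(1-alpha) + (1-p)^alpha * (1-q)^(1-alpha)).
alpha = 3, p = 0.15, q = 0.5.
p^alpha * q^(1-alpha) = 0.15^3 * 0.5^-2 = 0.0135.
(1-p)^alpha * (1-q)^(1-alpha) = 0.85^3 * 0.5^-2 = 2.4565.
sum = 0.0135 + 2.4565 = 2.47.
D = (1/2)*log(2.47) = 0.4521

0.4521


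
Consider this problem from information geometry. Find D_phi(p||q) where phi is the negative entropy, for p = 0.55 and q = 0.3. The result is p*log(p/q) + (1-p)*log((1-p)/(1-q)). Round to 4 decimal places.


Bregman divergence with negative entropy generator:
D = p*log(p/q) + (1-p)*log((1-p)/(1-q)).
p = 0.55, q = 0.3.
p*log(p/q) = 0.55*log(0.55/0.3) = 0.333375.
(1-p)*log((1-p)/(1-q)) = 0.45*log(0.45/0.7) = -0.198825.
D = 0.333375 + -0.198825 = 0.1345

0.1345


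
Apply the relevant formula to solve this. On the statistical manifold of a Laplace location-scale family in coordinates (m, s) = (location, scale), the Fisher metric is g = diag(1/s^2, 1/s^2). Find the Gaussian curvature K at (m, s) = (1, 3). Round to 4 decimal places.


The metric has the form g = (A dm^2 + B ds^2)/s^2 with A = 1, B = 1.
Substitute u = sqrt(A/B)*m: g = B*(du^2 + ds^2)/s^2, i.e. B times the
Poincare upper half-plane metric, which has constant Gaussian curvature -1.
Scaling a 2D metric by a constant c divides the Gaussian curvature by c,
so K = -1/B = -1/(1) = -1.0000 everywhere (the point (m, s) = (1, 3) is irrelevant:
the curvature is constant).
The requested Gaussian curvature is K = -1.0000.

-1.0000


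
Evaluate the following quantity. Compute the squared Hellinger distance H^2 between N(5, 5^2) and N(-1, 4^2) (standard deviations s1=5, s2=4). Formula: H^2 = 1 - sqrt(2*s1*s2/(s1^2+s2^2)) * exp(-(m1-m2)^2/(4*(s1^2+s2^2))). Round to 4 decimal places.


Squared Hellinger distance for Gaussians:
H^2 = 1 - sqrt(2*s1*s2/(s1^2+s2^2)) * exp(-(m1-m2)^2/(4*(s1^2+s2^2))).
s1^2 = 25, s2^2 = 16, s1^2+s2^2 = 41.
sqrt(2*5*4/(41)) = 0.98773.
(m1-m2)^2 = (6)^2 = 36.
exp(-36/(4*41)) = exp(-0.219512) = 0.80291.
H^2 = 1 - 0.98773*0.80291 = 0.2069

0.2069


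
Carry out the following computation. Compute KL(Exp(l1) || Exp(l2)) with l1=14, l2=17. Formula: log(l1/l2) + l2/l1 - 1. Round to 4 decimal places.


KL divergence for exponential family:
KL = log(l1/l2) + l2/l1 - 1.
log(14/17) = -0.194156.
17/14 = 1.214286.
KL = -0.194156 + 1.214286 - 1 = 0.0201

0.0201


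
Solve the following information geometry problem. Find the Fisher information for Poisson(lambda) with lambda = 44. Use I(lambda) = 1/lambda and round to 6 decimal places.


Fisher information for Poisson: I(lambda) = 1/lambda.
lambda = 44.
I(lambda) = 1/44 = 0.022727

0.022727


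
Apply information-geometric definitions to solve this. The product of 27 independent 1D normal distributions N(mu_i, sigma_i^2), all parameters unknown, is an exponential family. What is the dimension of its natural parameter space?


Exponential family dimension calculation:
Each univariate normal has two natural parameters (mu/sigma^2 and -1/(2 sigma^2)).
With 27 independent components, dim = 2 * 27 = 54.

54


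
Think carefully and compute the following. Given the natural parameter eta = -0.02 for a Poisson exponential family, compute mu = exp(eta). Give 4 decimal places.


Expectation parameter for Poisson exponential family:
mu = exp(eta).
eta = -0.02.
mu = exp(-0.02) = 0.9802

0.9802


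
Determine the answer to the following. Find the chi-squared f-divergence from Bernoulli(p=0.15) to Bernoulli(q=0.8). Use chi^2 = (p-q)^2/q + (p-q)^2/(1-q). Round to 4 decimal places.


Chi-squared divergence between Bernoulli distributions:
chi^2 = (p-q)^2/q + (p-q)^2/(1-q).
p = 0.15, q = 0.8, p-q = -0.65.
(p-q)^2 = 0.4225.
term1 = 0.4225/0.8 = 0.528125.
term2 = 0.4225/0.2 = 2.1125.
chi^2 = 0.528125 + 2.1125 = 2.6406

2.6406
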